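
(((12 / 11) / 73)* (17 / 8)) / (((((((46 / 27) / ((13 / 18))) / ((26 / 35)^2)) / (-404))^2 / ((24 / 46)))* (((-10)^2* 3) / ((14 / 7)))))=361605918104496 / 366531445328125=0.99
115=115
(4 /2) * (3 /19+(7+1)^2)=2438 /19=128.32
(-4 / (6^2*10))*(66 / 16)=-11 / 240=-0.05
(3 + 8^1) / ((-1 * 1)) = -11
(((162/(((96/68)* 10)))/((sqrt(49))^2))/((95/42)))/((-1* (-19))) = 1377/252700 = 0.01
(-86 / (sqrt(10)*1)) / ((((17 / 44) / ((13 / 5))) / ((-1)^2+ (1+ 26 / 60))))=-897754*sqrt(10) / 6375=-445.33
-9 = -9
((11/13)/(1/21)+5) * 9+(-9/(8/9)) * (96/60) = 12267/65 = 188.72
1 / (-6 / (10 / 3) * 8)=-5 / 72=-0.07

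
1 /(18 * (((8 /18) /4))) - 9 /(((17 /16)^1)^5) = -17454511 /2839714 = -6.15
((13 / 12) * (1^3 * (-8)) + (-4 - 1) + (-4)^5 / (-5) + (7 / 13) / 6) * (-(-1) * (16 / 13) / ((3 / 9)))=596616 / 845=706.05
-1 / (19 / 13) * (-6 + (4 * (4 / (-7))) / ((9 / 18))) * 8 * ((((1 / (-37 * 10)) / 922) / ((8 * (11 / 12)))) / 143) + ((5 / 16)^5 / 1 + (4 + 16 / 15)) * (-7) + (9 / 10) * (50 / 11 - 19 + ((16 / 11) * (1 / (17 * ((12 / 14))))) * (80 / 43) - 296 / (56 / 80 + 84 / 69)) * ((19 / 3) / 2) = -308177317930712407169 / 597096500680458240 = -516.13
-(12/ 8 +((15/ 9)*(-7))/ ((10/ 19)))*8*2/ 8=124/ 3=41.33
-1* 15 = -15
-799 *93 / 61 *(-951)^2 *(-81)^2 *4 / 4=-440921016027027 / 61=-7228213377492.25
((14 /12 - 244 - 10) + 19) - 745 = -5873 /6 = -978.83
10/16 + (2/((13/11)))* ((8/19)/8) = 1411/1976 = 0.71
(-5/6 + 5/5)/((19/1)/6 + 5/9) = 3/67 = 0.04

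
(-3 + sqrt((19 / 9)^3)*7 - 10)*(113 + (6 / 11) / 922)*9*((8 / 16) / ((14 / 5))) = -167610105 / 70994 + 27218735*sqrt(19) / 30426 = 1538.51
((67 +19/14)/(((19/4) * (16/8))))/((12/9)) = 2871/532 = 5.40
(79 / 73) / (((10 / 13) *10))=1027 / 7300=0.14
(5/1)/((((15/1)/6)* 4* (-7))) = -1/14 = -0.07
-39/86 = -0.45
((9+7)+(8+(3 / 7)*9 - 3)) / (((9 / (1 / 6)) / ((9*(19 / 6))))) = 551 / 42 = 13.12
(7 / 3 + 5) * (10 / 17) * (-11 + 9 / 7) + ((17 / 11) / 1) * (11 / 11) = -9323 / 231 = -40.36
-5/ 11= -0.45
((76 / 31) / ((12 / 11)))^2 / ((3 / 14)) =611534 / 25947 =23.57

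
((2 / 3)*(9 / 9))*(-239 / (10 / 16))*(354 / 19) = -451232 / 95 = -4749.81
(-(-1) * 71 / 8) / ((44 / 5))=355 / 352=1.01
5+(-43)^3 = -79502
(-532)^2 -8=283016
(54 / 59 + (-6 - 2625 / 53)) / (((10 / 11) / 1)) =-60.07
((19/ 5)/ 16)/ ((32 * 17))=19/ 43520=0.00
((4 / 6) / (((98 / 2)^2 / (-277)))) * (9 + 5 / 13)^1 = -67588 / 93639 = -0.72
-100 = -100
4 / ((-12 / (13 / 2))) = -2.17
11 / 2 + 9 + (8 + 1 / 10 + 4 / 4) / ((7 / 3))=18.40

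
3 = 3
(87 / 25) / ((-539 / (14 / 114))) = -29 / 36575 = -0.00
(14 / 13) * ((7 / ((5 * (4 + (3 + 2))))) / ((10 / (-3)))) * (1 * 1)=-49 / 975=-0.05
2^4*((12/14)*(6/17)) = 576/119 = 4.84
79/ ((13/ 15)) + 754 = 10987/ 13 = 845.15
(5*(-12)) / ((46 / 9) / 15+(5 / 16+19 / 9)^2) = -6220800 / 644333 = -9.65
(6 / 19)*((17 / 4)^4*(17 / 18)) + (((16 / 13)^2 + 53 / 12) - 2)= 249651001 / 2466048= 101.24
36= 36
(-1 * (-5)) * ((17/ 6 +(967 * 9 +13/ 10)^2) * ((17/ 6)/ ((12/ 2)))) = 386400690749/ 2160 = 178889208.68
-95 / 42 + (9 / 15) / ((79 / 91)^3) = -139243579 / 103538190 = -1.34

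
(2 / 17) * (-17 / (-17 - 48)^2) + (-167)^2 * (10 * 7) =8248171748 / 4225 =1952230.00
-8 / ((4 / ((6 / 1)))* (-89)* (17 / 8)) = 96 / 1513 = 0.06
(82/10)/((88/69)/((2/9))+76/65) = 12259/10328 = 1.19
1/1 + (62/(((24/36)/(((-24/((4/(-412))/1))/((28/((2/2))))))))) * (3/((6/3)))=86218/7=12316.86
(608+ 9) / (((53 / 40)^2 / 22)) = 21718400 / 2809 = 7731.72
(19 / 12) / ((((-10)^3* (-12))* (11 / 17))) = 323 / 1584000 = 0.00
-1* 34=-34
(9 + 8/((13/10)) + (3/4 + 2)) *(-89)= -1593.44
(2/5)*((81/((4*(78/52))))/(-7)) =-27/35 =-0.77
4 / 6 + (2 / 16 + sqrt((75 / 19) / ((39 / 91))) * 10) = 19 / 24 + 50 * sqrt(133) / 19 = 31.14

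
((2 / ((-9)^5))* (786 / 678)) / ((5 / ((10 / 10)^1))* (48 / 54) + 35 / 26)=-6812 / 1004587515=-0.00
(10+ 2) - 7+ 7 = 12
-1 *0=0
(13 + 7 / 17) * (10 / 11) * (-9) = -20520 / 187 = -109.73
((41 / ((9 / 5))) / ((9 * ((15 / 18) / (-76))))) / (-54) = 3116 / 729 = 4.27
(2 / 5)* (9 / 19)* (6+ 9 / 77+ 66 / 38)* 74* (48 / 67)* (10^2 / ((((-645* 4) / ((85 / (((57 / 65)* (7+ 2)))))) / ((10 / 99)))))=-501086560000 / 150636418317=-3.33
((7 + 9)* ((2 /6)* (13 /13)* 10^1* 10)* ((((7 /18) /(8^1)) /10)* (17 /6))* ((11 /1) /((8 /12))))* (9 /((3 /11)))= 71995 /18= 3999.72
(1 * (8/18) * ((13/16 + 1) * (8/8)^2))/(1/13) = 377/36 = 10.47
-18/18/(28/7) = -1/4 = -0.25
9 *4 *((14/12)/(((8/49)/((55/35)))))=1617/4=404.25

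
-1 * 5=-5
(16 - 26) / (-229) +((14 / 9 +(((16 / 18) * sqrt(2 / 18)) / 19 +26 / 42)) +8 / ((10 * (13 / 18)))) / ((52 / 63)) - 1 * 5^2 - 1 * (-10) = -483581567 / 44119140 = -10.96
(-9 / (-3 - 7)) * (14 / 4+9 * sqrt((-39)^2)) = 6381 / 20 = 319.05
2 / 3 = 0.67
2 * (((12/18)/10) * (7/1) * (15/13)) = 14/13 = 1.08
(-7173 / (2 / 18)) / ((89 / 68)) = -4389876 / 89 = -49324.45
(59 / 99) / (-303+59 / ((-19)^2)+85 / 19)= -21299 / 10663191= -0.00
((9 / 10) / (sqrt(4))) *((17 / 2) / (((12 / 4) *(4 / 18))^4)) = 12393 / 640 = 19.36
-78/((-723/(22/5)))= 572/1205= 0.47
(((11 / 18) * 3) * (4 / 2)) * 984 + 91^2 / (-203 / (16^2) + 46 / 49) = 110475896 / 1829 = 60402.35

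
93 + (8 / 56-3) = 631 / 7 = 90.14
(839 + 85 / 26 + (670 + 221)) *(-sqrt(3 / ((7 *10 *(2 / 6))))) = -27039 *sqrt(70) / 364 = -621.50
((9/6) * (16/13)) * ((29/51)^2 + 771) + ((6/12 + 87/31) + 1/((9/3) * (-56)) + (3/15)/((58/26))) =103837123247/72747080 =1427.37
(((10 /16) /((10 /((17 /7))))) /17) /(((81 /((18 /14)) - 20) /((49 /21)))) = 1 /2064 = 0.00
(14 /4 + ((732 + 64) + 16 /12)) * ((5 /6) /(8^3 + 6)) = 24025 /18648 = 1.29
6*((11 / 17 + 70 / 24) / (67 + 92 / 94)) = 34169 / 108630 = 0.31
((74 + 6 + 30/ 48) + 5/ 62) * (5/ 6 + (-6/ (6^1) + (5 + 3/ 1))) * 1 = 940705/ 1488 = 632.19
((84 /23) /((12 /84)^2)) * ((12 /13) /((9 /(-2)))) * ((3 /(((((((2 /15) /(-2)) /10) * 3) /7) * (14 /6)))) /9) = 548800 /299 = 1835.45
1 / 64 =0.02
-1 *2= -2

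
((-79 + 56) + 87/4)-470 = -1885/4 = -471.25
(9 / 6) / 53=3 / 106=0.03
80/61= 1.31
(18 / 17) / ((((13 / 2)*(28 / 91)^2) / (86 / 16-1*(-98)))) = 96759 / 544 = 177.87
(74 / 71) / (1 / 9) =666 / 71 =9.38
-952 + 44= -908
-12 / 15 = -4 / 5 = -0.80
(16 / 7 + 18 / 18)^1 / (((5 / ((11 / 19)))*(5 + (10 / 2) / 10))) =46 / 665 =0.07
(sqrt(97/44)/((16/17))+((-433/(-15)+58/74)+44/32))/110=0.30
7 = 7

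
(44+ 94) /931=138 /931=0.15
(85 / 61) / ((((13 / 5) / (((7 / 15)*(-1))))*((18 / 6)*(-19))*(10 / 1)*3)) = 119 / 813618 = 0.00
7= 7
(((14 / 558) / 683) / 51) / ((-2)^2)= 7 / 38873628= 0.00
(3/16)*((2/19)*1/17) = 3/2584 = 0.00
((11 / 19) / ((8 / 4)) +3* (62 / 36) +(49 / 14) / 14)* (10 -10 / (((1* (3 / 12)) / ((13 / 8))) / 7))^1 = -578945 / 228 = -2539.23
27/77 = 0.35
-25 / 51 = -0.49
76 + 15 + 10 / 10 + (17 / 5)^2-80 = 589 / 25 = 23.56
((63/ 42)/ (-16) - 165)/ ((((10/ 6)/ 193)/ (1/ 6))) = -1019619/ 320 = -3186.31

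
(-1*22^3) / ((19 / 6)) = -63888 / 19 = -3362.53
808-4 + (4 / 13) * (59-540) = 656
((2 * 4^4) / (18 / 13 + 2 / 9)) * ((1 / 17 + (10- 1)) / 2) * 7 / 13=620928 / 799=777.13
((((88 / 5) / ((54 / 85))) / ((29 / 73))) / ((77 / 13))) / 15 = 64532 / 82215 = 0.78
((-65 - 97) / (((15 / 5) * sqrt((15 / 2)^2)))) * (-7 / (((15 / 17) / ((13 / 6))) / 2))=6188 / 25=247.52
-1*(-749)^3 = 420189749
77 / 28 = 11 / 4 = 2.75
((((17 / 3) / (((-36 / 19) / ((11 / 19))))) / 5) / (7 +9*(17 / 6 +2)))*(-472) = 44132 / 13635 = 3.24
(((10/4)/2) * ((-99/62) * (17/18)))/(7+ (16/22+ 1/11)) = -10285/42656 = -0.24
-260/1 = -260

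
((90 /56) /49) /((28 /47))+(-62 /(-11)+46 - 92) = -17033439 /422576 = -40.31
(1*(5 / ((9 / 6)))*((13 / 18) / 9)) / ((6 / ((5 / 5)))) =65 / 1458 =0.04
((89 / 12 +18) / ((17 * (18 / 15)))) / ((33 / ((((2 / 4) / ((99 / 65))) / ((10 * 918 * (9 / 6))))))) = 19825 / 22025434464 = 0.00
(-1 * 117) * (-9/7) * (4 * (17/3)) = 23868/7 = 3409.71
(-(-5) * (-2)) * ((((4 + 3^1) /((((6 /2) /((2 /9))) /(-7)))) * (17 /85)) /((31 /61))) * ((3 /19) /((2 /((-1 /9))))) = -5978 /47709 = -0.13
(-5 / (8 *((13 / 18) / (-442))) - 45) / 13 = 675 / 26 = 25.96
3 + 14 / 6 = 16 / 3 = 5.33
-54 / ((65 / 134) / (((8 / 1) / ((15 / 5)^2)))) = -6432 / 65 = -98.95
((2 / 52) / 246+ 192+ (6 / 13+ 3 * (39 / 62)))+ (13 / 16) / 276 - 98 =96.35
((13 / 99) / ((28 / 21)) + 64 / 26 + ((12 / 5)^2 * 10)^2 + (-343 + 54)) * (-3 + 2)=-130043629 / 42900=-3031.32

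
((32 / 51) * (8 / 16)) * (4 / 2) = 32 / 51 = 0.63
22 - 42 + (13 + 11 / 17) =-108 / 17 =-6.35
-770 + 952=182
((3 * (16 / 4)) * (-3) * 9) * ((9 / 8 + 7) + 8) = -10449 / 2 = -5224.50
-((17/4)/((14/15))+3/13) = -4.78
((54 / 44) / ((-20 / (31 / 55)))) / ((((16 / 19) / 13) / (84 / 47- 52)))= 12197601 / 454960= 26.81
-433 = -433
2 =2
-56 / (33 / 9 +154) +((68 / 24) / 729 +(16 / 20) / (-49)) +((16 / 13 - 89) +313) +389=4045022292911 / 6589452870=613.86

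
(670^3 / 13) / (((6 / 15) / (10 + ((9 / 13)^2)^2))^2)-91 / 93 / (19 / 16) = 283540557488080938044162 / 18738150392091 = 15131726000.44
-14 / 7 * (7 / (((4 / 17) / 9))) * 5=-5355 / 2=-2677.50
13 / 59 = 0.22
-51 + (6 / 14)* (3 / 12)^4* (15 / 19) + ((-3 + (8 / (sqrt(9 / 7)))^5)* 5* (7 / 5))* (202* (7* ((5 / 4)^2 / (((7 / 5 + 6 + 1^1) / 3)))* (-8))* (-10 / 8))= -5643596403 / 34048 + 88686080000* sqrt(7) / 243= 965436354.65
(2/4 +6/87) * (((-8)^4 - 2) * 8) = 540408/29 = 18634.76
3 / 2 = 1.50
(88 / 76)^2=484 / 361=1.34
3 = 3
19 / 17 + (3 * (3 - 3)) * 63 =19 / 17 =1.12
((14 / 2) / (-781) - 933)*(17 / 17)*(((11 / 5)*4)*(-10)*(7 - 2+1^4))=34976640 / 71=492628.73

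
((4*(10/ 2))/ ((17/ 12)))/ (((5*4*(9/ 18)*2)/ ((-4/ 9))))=-16/ 51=-0.31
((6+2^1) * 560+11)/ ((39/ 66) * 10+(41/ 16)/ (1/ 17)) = 790416/ 8707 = 90.78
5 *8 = 40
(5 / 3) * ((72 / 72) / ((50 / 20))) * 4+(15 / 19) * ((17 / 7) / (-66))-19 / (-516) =672985 / 251636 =2.67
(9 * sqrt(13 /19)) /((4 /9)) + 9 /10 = 9 /10 + 81 * sqrt(247) /76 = 17.65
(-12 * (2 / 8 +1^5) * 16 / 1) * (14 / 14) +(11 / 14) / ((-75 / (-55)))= -50279 / 210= -239.42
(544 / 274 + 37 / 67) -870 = -7962437 / 9179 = -867.46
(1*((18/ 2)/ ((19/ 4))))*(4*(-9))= -68.21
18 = 18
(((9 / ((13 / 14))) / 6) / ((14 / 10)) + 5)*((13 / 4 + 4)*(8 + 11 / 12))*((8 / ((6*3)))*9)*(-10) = -620600 / 39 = -15912.82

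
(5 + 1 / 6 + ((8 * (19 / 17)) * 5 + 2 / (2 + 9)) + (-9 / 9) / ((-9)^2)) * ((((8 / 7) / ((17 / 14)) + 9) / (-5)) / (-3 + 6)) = -256199437 / 7724970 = -33.17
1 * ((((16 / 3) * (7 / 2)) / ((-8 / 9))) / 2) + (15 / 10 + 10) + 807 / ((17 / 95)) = 76682 / 17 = 4510.71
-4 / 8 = -1 / 2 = -0.50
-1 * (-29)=29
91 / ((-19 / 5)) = -455 / 19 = -23.95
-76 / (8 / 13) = -247 / 2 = -123.50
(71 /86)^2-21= -150275 /7396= -20.32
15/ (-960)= -1/ 64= -0.02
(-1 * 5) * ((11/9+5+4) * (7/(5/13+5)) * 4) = -2392/9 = -265.78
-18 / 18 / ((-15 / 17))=17 / 15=1.13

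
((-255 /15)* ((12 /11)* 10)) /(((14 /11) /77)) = -11220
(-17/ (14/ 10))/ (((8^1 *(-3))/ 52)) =26.31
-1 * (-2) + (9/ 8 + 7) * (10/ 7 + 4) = 1291/ 28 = 46.11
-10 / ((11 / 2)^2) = -40 / 121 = -0.33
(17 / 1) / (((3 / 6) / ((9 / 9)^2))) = 34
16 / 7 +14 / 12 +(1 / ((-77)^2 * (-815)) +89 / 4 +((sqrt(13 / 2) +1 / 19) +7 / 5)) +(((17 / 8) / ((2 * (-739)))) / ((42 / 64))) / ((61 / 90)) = sqrt(26) / 2 +1348486130613031 / 49664741515620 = 29.70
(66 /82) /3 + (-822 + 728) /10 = -1872 /205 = -9.13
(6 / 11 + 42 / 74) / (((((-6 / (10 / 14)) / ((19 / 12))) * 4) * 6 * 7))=-14345 / 11487168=-0.00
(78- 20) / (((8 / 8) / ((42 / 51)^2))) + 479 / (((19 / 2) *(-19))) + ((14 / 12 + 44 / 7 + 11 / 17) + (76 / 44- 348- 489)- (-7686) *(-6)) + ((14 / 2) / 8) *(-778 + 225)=-9136862260285 / 192799992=-47390.37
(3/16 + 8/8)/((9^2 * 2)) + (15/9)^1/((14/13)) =28213/18144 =1.55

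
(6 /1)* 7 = 42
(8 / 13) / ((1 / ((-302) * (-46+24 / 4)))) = 96640 / 13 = 7433.85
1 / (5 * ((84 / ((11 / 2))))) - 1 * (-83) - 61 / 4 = 56921 / 840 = 67.76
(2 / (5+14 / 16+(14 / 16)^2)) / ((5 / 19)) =2432 / 2125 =1.14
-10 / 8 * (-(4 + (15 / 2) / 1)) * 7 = 805 / 8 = 100.62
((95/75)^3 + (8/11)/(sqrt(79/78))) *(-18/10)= -6859/1875 - 72 *sqrt(6162)/4345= -4.96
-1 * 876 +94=-782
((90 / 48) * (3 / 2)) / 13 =45 / 208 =0.22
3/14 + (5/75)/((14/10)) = 11/42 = 0.26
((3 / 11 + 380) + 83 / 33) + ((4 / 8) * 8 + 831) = 40187 / 33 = 1217.79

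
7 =7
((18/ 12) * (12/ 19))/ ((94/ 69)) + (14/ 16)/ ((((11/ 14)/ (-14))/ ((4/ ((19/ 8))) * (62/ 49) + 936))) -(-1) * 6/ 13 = -169783469/ 11609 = -14625.16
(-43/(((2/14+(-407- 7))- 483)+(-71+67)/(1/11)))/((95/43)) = 0.02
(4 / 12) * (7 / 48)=7 / 144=0.05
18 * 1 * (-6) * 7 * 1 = -756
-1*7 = -7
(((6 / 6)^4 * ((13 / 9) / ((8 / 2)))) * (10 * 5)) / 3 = 325 / 54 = 6.02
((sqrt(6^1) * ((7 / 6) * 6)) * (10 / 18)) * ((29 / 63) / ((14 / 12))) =290 * sqrt(6) / 189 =3.76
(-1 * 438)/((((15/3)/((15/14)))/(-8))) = 5256/7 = 750.86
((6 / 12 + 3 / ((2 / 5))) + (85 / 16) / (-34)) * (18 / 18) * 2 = 251 / 16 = 15.69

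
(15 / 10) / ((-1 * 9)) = -1 / 6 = -0.17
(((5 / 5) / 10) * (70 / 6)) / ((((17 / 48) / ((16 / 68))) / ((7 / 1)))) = 1568 / 289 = 5.43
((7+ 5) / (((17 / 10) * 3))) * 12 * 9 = 4320 / 17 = 254.12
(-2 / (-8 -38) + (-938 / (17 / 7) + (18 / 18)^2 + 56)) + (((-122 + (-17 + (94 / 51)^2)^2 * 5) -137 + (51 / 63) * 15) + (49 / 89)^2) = 3014814618881368 / 8627532296481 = 349.44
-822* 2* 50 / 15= -5480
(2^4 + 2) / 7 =18 / 7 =2.57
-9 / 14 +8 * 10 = 79.36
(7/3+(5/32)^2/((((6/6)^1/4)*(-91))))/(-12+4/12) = -162997/815360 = -0.20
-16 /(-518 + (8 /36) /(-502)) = 36144 /1170163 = 0.03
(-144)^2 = 20736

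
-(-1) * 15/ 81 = 5/ 27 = 0.19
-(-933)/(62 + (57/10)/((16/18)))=74640/5473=13.64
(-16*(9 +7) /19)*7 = -1792 /19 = -94.32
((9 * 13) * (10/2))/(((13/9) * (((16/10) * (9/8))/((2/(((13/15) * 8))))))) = 3375/52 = 64.90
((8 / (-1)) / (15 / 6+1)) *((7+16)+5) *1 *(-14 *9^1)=8064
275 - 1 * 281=-6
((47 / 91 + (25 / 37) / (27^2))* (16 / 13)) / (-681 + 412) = -20320096 / 8583536871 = -0.00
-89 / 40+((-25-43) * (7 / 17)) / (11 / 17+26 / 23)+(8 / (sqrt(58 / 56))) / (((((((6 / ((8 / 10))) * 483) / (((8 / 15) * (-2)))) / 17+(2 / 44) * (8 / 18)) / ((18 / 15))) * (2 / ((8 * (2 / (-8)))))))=-19991 / 1112+5170176 * sqrt(203) / 1559871865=-17.93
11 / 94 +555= 555.12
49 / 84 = 7 / 12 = 0.58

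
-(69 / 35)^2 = -4761 / 1225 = -3.89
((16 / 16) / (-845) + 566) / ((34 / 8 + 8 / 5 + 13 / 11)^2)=11.45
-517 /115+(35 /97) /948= -47537227 /10574940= -4.50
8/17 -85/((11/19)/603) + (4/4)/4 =-66220921/748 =-88530.64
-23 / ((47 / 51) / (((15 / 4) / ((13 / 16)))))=-70380 / 611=-115.19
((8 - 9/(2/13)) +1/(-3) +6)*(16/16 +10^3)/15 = -269269/90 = -2991.88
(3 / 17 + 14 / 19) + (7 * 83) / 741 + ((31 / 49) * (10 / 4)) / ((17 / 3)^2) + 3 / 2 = 34068005 / 10493301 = 3.25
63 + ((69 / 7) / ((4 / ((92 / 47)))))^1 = 22314 / 329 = 67.82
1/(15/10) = 2/3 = 0.67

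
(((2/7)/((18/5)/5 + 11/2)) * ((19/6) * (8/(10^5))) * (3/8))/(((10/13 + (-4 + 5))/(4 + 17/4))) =8151/400568000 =0.00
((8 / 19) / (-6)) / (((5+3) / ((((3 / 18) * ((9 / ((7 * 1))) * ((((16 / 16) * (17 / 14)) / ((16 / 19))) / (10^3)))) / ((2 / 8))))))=-17 / 1568000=-0.00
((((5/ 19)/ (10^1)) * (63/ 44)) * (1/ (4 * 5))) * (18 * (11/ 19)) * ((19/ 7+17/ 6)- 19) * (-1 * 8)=3051/ 1444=2.11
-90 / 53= -1.70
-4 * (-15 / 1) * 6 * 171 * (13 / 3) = 266760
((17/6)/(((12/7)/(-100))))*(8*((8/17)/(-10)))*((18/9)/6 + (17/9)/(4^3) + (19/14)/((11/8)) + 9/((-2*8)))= 174605/3564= 48.99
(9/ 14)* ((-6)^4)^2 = 1079753.14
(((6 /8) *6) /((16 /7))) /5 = 63 /160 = 0.39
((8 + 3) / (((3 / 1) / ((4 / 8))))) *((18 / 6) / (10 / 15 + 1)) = 33 / 10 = 3.30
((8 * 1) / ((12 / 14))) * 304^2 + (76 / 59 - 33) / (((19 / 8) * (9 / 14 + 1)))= 66716699728 / 77349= 862541.21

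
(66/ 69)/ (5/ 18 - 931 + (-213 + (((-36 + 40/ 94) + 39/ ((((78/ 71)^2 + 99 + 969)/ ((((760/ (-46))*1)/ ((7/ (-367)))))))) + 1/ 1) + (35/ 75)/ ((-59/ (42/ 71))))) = -612828082583640/ 734675928133017179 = -0.00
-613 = -613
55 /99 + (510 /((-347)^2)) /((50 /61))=3038224 /5418405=0.56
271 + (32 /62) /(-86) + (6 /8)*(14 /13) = 9420103 /34658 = 271.80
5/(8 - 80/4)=-5/12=-0.42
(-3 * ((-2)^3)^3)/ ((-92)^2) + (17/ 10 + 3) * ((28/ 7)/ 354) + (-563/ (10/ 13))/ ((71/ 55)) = -37675901119/ 66479430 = -566.73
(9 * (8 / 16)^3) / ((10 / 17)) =153 / 80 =1.91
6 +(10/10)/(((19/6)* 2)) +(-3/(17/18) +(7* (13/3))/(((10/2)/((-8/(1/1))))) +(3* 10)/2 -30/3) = -196474/4845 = -40.55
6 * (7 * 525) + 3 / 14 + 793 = 319805 / 14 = 22843.21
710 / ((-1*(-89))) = 710 / 89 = 7.98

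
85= 85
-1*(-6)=6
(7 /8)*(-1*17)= -119 /8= -14.88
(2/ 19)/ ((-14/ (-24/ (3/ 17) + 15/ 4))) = 529/ 532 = 0.99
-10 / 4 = -5 / 2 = -2.50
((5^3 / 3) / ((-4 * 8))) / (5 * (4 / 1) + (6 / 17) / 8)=-2125 / 32712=-0.06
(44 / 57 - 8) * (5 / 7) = -2060 / 399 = -5.16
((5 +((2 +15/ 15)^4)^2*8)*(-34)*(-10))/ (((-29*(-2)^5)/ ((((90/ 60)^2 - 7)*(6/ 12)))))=-45676.83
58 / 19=3.05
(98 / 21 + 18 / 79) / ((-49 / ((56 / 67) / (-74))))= 4640 / 4112661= 0.00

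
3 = 3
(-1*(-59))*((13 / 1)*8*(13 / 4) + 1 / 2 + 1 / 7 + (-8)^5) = -26786649 / 14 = -1913332.07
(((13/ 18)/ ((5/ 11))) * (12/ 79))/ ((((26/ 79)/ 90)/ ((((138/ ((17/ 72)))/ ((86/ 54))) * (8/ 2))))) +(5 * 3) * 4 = 70867668/ 731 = 96946.19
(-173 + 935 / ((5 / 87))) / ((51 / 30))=160960 / 17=9468.24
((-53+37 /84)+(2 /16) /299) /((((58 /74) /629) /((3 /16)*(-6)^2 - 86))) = 3342732.39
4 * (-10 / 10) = -4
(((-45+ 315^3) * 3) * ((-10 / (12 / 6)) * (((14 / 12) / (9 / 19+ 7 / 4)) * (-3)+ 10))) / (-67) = 667624528800 / 11323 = 58961805.95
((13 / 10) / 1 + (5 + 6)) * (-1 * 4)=-246 / 5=-49.20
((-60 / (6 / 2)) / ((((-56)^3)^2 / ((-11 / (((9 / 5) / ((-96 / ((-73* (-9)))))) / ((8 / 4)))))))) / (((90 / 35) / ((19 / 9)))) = -0.00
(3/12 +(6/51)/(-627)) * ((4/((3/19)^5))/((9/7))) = 9716342797/1226907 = 7919.38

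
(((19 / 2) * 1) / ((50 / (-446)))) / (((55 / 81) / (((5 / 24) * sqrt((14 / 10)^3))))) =-800793 * sqrt(35) / 110000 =-43.07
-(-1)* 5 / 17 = 5 / 17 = 0.29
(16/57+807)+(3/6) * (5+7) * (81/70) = 1624376/1995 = 814.22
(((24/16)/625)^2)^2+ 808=1972656250000081/2441406250000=808.00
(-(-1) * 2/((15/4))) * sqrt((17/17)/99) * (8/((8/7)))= 56 * sqrt(11)/495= 0.38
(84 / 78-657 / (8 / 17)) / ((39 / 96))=-580340 / 169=-3433.96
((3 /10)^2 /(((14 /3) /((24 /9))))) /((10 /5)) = 9 /350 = 0.03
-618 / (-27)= 22.89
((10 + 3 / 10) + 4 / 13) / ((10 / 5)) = 1379 / 260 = 5.30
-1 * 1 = -1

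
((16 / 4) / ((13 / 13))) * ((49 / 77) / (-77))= -4 / 121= -0.03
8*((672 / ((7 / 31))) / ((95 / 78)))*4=7428096 / 95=78190.48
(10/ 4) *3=15/ 2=7.50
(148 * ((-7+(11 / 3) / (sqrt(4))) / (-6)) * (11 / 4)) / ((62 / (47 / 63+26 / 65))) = 146927 / 22680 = 6.48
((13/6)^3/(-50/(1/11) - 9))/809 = -169/7513992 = -0.00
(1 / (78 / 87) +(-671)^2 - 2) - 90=11703903 / 26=450150.12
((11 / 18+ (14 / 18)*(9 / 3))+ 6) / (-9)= -161 / 162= -0.99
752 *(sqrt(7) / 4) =188 *sqrt(7) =497.40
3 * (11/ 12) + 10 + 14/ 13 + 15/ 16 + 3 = 3695/ 208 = 17.76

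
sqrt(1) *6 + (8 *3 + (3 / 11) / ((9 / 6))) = 332 / 11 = 30.18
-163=-163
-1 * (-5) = 5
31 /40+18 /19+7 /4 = 2639 /760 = 3.47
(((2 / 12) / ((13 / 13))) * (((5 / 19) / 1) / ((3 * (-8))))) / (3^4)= -0.00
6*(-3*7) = -126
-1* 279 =-279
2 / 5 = 0.40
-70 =-70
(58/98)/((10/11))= 319/490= 0.65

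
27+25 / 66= 1807 / 66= 27.38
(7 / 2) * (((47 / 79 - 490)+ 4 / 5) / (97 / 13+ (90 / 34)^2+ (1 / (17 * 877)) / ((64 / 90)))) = -71221951596432 / 602577578515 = -118.20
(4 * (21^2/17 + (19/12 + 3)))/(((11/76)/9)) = 7592.28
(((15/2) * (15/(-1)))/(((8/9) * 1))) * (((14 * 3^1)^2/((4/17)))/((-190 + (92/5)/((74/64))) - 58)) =936187875/228992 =4088.30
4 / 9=0.44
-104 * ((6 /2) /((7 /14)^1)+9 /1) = -1560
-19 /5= -3.80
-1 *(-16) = 16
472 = 472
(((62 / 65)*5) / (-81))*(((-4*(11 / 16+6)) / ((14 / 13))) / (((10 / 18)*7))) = 3317 / 8820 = 0.38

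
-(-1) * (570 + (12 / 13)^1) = 570.92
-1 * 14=-14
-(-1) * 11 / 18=11 / 18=0.61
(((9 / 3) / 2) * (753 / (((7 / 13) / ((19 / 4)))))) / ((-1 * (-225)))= 61997 / 1400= 44.28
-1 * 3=-3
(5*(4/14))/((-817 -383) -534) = -5/6069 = -0.00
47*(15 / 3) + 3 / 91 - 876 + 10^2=-49228 / 91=-540.97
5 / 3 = 1.67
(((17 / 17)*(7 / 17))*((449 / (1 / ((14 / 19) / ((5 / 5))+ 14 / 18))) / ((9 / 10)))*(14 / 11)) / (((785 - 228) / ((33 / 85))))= 22793036 / 82579149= 0.28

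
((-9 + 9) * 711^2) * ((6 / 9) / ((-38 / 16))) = 0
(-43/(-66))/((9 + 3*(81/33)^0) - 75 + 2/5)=-215/20658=-0.01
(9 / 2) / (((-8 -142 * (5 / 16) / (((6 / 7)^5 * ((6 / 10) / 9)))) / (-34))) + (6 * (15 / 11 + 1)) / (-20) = -0.60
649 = 649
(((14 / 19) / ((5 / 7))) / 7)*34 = 476 / 95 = 5.01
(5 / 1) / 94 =5 / 94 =0.05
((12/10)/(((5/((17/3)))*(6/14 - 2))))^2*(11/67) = 0.12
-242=-242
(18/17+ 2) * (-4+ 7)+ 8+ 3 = 343/17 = 20.18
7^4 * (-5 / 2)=-12005 / 2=-6002.50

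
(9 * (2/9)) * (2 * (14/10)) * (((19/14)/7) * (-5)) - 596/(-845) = -27938/5915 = -4.72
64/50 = 32/25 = 1.28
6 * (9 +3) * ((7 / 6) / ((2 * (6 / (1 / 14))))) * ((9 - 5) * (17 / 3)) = 34 / 3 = 11.33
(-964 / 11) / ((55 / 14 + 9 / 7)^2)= -188944 / 58619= -3.22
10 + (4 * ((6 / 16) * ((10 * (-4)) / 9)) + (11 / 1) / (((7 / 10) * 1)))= 400 / 21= 19.05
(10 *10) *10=1000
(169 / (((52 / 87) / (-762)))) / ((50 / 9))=-3878199 / 100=-38781.99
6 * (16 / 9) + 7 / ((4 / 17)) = 485 / 12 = 40.42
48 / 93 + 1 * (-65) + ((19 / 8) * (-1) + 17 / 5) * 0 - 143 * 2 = -10865 / 31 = -350.48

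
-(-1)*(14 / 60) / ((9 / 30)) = 7 / 9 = 0.78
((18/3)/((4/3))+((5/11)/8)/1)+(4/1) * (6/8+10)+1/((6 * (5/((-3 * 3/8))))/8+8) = 29427/616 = 47.77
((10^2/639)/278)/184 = 25/8171532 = 0.00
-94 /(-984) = 0.10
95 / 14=6.79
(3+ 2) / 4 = 5 / 4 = 1.25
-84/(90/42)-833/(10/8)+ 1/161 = -568003/805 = -705.59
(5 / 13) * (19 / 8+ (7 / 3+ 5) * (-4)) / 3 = -3235 / 936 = -3.46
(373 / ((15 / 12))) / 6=746 / 15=49.73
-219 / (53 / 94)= -20586 / 53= -388.42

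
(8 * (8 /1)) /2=32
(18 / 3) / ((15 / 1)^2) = 0.03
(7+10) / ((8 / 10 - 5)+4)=-85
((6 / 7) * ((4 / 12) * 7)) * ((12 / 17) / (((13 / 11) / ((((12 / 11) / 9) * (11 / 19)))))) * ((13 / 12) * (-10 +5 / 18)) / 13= -7700 / 113373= -0.07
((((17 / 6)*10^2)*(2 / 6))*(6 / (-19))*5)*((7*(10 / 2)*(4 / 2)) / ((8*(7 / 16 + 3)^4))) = -7798784 / 834537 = -9.35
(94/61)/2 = 47/61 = 0.77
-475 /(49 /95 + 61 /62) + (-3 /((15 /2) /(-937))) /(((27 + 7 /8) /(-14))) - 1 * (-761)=2521501041 /9848795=256.02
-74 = -74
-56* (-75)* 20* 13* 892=974064000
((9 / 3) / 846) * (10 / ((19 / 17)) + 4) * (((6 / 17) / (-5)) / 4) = -123 / 151810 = -0.00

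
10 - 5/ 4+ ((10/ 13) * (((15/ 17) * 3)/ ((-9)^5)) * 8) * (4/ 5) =50748055/ 5799924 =8.75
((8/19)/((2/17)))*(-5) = -340/19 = -17.89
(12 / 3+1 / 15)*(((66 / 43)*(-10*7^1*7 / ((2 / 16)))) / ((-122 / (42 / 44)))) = 191.44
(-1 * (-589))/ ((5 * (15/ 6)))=47.12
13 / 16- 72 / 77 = -151 / 1232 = -0.12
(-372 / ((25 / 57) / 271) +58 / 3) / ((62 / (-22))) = 189611422 / 2325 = 81553.30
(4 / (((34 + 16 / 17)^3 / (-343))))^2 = 2839760855281 / 2745356115653316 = 0.00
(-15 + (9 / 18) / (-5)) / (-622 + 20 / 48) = 906 / 37295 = 0.02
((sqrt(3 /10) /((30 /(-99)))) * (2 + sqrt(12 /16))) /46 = 33 * sqrt(30) * (-4-sqrt(3)) /9200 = -0.11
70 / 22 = 35 / 11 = 3.18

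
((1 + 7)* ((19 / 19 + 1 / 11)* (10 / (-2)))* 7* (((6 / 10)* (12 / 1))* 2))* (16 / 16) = -48384 / 11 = -4398.55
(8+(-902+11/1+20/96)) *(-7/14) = 21187/48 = 441.40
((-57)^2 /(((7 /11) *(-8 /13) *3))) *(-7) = 154869 /8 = 19358.62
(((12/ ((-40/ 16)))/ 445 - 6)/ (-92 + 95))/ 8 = -2229/ 8900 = -0.25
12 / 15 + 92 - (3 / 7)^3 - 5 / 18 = 92.44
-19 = -19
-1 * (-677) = 677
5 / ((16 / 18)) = 45 / 8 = 5.62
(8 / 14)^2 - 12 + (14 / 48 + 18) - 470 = -544937 / 1176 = -463.38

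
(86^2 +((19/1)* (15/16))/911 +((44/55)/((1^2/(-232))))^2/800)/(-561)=-2053636589/154870000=-13.26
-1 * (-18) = 18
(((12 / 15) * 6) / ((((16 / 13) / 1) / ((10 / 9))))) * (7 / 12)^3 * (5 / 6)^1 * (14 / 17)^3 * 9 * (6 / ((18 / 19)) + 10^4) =229560846515 / 6367248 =36053.39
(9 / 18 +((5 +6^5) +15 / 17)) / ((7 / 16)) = 17788.30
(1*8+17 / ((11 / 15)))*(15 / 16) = 5145 / 176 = 29.23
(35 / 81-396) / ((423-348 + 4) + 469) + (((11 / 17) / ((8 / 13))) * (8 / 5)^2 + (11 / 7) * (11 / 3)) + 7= 1945401529 / 132054300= 14.73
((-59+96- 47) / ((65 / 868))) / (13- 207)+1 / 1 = 2129 / 1261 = 1.69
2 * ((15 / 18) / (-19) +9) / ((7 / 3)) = 7.68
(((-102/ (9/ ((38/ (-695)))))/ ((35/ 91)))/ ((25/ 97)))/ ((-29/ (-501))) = 272078404/ 2519375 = 107.99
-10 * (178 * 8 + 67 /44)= -313615 /22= -14255.23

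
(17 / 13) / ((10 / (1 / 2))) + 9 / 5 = 97 / 52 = 1.87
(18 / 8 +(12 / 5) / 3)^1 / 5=61 / 100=0.61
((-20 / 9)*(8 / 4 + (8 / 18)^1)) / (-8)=55 / 81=0.68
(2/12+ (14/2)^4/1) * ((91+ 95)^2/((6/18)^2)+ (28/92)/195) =20118907949629/26910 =747636861.75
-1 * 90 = -90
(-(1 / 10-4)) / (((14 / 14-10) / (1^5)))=-13 / 30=-0.43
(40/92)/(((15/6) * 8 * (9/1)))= 0.00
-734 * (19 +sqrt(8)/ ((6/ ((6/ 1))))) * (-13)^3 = 3225196 * sqrt(2) +30639362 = 35200477.92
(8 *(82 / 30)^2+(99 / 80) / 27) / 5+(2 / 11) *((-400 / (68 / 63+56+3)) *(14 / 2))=522997891 / 149886000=3.49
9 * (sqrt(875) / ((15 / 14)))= 42 * sqrt(35)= 248.48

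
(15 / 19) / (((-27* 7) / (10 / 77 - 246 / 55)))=8 / 441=0.02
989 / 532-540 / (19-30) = 50.95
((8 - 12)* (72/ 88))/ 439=-36/ 4829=-0.01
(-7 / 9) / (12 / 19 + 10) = -133 / 1818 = -0.07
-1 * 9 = -9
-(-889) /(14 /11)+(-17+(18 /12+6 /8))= 2735 /4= 683.75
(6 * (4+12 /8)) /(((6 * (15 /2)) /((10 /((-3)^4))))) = 0.09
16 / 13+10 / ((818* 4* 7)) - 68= -9940271 / 148876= -66.77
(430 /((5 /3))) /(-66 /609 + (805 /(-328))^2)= 5634604416 /129182227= 43.62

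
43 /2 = 21.50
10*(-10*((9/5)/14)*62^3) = -21449520/7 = -3064217.14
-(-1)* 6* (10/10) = 6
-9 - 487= -496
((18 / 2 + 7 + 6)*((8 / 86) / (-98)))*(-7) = 44 / 301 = 0.15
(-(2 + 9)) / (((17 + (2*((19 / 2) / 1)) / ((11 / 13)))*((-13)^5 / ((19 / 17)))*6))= 0.00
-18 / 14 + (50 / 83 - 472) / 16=-142917 / 4648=-30.75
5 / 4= 1.25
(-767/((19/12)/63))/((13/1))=-44604/19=-2347.58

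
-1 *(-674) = 674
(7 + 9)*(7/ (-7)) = -16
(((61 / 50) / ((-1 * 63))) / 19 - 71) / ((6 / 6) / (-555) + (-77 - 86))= 157228207 / 360959340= 0.44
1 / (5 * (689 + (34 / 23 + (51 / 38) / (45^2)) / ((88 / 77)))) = 943920 / 3257911837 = 0.00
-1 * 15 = -15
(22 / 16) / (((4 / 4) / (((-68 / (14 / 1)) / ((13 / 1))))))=-187 / 364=-0.51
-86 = -86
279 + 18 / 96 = 4467 / 16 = 279.19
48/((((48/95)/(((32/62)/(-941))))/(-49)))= 74480/29171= 2.55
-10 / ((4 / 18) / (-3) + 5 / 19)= -5130 / 97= -52.89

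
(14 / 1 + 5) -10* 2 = -1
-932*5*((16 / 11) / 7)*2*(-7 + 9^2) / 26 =-5517440 / 1001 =-5511.93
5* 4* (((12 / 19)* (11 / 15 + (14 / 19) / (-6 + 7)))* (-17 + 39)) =408.55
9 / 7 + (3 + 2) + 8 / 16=95 / 14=6.79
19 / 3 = 6.33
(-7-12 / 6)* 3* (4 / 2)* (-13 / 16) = 43.88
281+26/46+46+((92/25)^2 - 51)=4170297/14375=290.11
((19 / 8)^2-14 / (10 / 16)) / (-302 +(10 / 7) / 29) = 1088689 / 19614720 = 0.06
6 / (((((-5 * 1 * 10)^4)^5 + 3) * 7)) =6 / 66757202148437500000000000000000021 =0.00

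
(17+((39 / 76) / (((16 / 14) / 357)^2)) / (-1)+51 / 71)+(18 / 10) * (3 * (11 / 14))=-604968826411 / 12087040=-50051.03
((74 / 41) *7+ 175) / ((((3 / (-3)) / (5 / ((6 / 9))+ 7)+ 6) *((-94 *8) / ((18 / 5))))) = -2007873 / 13257760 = -0.15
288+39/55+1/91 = 1445044/5005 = 288.72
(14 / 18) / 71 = 7 / 639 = 0.01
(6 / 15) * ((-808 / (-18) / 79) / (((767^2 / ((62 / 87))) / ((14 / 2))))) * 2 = 701344 / 181948963365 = 0.00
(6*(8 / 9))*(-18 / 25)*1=-96 / 25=-3.84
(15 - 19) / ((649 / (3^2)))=-36 / 649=-0.06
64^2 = 4096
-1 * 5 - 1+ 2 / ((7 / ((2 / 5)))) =-206 / 35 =-5.89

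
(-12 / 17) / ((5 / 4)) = -48 / 85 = -0.56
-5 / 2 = -2.50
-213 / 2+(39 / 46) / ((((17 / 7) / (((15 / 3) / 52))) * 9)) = -999361 / 9384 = -106.50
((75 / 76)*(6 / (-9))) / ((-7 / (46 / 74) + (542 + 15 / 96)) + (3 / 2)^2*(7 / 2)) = -1840 / 1506833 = -0.00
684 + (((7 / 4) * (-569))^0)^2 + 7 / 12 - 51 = 7615 / 12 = 634.58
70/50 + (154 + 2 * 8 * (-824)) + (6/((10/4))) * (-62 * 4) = -68119/5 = -13623.80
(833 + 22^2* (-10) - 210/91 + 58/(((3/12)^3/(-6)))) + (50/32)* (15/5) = -5465537/208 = -26276.62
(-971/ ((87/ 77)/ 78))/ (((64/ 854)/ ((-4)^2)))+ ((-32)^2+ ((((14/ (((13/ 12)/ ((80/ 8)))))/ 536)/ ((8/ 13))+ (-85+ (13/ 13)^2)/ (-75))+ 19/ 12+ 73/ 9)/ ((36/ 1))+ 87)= -112610084197757/ 7869150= -14310323.76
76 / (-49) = -76 / 49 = -1.55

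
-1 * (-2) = 2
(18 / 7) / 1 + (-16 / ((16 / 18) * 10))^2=5.81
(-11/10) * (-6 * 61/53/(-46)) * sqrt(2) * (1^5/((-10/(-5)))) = -2013 * sqrt(2)/24380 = -0.12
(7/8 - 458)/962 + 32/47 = 74393/361712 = 0.21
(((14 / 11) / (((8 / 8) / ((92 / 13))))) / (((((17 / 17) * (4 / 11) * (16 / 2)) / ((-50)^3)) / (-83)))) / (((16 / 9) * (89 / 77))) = 144696234375 / 9256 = 15632696.02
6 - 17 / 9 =37 / 9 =4.11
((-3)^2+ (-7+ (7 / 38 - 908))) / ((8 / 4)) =-34421 / 76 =-452.91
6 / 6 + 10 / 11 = 21 / 11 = 1.91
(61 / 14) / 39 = 0.11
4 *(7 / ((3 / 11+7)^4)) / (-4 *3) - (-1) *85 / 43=10440393059 / 5283840000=1.98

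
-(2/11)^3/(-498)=4/331419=0.00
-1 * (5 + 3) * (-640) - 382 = 4738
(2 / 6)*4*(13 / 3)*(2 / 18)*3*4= 208 / 27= 7.70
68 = 68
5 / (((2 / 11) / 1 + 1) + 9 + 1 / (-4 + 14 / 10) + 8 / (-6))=2145 / 3631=0.59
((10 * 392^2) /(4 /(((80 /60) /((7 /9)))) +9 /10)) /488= 973.87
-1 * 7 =-7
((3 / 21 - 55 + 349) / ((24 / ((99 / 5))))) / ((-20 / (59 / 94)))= -7.62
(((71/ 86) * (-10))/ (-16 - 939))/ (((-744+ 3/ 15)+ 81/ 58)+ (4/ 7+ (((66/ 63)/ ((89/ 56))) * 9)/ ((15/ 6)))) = -2565514/ 219448165143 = -0.00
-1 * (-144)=144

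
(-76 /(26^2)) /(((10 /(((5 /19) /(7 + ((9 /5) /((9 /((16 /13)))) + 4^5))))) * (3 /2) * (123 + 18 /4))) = -2 /133324659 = -0.00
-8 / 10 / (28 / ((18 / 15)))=-6 / 175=-0.03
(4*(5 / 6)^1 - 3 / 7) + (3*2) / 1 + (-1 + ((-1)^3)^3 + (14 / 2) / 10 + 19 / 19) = 1807 / 210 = 8.60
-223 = -223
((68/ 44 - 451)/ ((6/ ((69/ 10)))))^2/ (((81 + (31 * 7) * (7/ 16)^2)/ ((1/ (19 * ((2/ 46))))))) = 4758394171392/ 1802933275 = 2639.25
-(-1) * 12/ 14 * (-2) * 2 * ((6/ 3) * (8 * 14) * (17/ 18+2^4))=-39040/ 3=-13013.33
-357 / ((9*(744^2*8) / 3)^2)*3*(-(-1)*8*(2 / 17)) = -0.00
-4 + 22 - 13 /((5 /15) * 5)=51 /5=10.20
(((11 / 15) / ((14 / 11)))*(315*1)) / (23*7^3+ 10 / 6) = 99 / 4304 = 0.02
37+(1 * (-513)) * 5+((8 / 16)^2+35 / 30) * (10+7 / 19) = -2513.31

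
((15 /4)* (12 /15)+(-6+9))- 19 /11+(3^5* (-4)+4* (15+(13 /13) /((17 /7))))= -169437 /187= -906.08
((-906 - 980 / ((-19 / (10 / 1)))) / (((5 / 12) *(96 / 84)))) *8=-622776 / 95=-6555.54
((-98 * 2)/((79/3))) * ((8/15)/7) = -224/395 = -0.57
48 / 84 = 4 / 7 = 0.57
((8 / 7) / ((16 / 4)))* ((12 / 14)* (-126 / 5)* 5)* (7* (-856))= 184896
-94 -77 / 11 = -101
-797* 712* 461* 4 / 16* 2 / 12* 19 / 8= -621302147 / 24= -25887589.46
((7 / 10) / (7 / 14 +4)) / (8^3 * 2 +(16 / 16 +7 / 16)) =112 / 738315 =0.00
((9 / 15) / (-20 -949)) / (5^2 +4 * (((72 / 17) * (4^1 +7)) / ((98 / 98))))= -1 / 341335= -0.00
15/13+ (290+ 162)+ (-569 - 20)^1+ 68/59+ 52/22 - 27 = -1344267/8437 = -159.33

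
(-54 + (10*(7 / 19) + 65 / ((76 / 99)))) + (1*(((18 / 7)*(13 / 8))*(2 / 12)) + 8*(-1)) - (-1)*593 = 659735 / 1064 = 620.05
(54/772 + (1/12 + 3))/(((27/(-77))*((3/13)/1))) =-7310303/187596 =-38.97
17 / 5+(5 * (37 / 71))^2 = 256822 / 25205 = 10.19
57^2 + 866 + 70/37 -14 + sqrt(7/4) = sqrt(7)/2 + 151807/37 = 4104.21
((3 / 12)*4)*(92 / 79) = 92 / 79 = 1.16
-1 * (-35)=35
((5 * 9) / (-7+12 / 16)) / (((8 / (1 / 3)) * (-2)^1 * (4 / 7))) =21 / 80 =0.26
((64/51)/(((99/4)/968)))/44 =512/459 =1.12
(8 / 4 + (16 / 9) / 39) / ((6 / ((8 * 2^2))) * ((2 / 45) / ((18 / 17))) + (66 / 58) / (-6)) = -1665760 / 148031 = -11.25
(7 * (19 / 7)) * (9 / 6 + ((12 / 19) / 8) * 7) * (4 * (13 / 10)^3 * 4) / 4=342.73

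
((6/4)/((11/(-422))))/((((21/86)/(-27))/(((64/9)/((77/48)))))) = 167233536/5929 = 28206.03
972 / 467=2.08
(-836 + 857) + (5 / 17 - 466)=-7560 / 17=-444.71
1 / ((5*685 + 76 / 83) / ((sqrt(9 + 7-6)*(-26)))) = -2158*sqrt(10) / 284351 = -0.02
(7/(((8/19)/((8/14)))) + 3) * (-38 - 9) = -1175/2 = -587.50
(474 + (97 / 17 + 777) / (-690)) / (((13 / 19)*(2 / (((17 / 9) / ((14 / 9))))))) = 52693783 / 125580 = 419.60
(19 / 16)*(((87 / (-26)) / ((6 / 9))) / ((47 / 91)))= -34713 / 3008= -11.54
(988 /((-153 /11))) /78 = -418 /459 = -0.91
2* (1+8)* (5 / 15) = 6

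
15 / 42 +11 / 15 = 229 / 210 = 1.09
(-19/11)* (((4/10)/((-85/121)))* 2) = 1.97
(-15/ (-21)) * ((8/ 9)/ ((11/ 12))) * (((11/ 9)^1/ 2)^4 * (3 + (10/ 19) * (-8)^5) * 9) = -14991.74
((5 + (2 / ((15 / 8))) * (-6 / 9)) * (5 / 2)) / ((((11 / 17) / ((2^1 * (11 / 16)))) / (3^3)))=9843 / 16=615.19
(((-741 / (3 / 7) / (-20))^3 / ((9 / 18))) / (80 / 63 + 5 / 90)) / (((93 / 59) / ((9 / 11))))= 57636658645839 / 113894000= 506055.27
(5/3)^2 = 25/9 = 2.78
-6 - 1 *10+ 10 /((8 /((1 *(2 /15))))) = -95 /6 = -15.83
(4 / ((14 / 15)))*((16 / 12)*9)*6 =2160 / 7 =308.57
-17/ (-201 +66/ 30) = 85/ 994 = 0.09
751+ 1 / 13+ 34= 10206 / 13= 785.08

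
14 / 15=0.93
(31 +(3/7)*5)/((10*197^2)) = 116/1358315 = 0.00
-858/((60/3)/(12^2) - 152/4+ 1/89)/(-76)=-0.30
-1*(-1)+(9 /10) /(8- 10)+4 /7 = 157 /140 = 1.12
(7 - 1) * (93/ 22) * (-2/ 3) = -186/ 11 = -16.91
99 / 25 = 3.96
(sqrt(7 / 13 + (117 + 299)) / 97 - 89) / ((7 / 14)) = -177.58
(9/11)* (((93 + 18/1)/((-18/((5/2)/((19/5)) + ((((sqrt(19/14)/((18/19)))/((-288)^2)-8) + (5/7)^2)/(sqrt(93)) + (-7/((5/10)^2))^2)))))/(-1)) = -13579* sqrt(93)/33418 + 703* sqrt(24738)/14255087616 + 3309687/836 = 3955.04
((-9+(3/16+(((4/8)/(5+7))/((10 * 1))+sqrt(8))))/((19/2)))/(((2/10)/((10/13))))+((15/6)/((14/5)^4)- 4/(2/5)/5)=-314577959/56932512+200 * sqrt(2)/247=-4.38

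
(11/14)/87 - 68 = -82813/1218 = -67.99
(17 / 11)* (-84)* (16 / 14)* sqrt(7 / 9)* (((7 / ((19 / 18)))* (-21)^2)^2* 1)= -1679643713664* sqrt(7) / 3971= -1119093315.93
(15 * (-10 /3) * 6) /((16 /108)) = -2025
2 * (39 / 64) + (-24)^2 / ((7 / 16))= 295185 / 224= 1317.79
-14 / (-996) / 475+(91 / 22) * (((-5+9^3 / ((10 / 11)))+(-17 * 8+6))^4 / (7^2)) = 121657579091859351263 / 7285740000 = 16698040156.78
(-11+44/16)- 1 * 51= -237/4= -59.25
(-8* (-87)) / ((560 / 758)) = 32973 / 35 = 942.09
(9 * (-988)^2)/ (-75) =-2928432/ 25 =-117137.28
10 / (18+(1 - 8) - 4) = 10 / 7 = 1.43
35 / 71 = 0.49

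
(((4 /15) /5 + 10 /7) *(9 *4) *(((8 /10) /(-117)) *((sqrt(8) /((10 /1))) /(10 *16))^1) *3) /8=-389 *sqrt(2) /2275000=-0.00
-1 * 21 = -21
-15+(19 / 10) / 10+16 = 119 / 100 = 1.19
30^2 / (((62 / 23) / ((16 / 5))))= 1068.39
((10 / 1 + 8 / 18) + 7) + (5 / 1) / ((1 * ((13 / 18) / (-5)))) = -2009 / 117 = -17.17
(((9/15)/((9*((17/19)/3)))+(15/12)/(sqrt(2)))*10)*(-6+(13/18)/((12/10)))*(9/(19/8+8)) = -14575*sqrt(2)/498 -44308/4233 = -51.86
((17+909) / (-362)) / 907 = -463 / 164167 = -0.00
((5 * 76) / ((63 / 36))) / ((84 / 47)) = 17860 / 147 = 121.50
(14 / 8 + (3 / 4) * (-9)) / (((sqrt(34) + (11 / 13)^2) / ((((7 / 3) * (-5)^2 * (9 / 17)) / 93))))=17892875 / 504040191 - 24990875 * sqrt(34) / 504040191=-0.25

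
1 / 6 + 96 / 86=331 / 258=1.28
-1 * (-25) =25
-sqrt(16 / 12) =-2 * sqrt(3) / 3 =-1.15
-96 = -96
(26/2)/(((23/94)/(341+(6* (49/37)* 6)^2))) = 4372957550/31487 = 138881.37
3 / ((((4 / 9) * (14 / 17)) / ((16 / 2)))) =459 / 7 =65.57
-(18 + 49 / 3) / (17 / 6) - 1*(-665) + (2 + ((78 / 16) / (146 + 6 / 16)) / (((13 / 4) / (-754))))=12882927 / 19907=647.16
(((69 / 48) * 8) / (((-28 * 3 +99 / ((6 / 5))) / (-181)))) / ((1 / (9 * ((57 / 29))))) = 711873 / 29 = 24547.34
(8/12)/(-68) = -1/102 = -0.01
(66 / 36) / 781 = 1 / 426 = 0.00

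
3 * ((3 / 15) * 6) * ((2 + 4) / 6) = 18 / 5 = 3.60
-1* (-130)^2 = -16900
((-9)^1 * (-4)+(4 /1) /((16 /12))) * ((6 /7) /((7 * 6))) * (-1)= -39 /49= -0.80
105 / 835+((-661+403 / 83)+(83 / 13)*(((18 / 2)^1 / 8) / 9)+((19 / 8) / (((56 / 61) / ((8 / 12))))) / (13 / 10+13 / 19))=-1148910820405 / 1755800592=-654.35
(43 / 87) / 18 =0.03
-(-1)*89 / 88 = 89 / 88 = 1.01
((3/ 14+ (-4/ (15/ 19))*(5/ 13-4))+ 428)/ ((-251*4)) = -1219033/ 2740920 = -0.44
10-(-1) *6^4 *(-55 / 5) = -14246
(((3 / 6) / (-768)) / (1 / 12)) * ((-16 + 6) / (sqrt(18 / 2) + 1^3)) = 5 / 256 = 0.02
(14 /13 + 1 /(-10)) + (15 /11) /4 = 3769 /2860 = 1.32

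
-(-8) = 8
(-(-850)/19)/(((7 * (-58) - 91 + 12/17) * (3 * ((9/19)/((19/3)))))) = -274550/683397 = -0.40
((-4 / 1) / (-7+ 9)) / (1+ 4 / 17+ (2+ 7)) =-17 / 87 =-0.20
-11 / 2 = -5.50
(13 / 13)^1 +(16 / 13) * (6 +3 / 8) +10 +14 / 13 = 259 / 13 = 19.92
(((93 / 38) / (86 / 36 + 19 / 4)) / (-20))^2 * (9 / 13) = 6305121 / 30996795700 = 0.00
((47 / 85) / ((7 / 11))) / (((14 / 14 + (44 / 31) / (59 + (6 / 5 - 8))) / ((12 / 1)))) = 50196564 / 4945045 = 10.15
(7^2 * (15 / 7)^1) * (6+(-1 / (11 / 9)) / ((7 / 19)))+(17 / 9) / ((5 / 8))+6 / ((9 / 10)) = 201221 / 495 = 406.51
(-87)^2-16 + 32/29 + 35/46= 10078189/1334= 7554.86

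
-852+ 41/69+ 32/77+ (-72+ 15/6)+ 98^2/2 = 41244923/10626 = 3881.51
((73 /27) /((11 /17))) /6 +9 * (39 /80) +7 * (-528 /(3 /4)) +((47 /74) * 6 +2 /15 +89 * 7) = -2266004915 /527472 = -4295.97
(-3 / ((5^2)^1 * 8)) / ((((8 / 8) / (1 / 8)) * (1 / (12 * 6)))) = -27 / 200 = -0.14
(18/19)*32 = 576/19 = 30.32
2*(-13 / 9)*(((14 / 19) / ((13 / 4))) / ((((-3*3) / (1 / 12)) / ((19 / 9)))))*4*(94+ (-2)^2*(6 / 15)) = 53536 / 10935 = 4.90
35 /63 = 5 /9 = 0.56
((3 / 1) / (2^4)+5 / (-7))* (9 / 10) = -531 / 1120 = -0.47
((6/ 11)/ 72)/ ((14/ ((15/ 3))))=5/ 1848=0.00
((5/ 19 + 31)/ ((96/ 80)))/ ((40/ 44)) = 1089/ 38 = 28.66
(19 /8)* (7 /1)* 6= 399 /4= 99.75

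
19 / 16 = 1.19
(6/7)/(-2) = -0.43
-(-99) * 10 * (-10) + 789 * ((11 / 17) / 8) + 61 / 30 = -9834.15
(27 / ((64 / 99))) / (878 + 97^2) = 33 / 8128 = 0.00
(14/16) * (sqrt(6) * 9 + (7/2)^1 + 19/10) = 189/40 + 63 * sqrt(6)/8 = 24.01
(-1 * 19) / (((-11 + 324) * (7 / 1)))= -19 / 2191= -0.01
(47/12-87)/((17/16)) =-3988/51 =-78.20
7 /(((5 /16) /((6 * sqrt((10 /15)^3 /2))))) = 448 * sqrt(3) /15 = 51.73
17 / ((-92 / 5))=-85 / 92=-0.92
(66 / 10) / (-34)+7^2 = 8297 / 170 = 48.81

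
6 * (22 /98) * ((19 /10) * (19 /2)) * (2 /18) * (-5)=-3971 /294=-13.51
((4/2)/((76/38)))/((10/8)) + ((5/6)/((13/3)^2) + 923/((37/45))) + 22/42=1475873759/1313130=1123.94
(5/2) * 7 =35/2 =17.50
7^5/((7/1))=2401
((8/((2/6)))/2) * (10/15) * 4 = 32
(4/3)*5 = 20/3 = 6.67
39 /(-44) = -39 /44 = -0.89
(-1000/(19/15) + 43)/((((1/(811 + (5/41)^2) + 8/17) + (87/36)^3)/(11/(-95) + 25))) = -335694924441646848/263595159664285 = -1273.52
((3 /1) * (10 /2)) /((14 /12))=90 /7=12.86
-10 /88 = -5 /44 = -0.11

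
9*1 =9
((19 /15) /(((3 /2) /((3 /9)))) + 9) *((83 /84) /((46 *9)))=14857 /670680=0.02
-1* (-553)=553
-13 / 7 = -1.86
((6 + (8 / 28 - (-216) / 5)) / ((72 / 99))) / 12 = 4763 / 840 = 5.67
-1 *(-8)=8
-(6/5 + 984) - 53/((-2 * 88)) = -866711/880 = -984.90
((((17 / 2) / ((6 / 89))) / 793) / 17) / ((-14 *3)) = -89 / 399672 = -0.00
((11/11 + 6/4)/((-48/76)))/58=-95/1392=-0.07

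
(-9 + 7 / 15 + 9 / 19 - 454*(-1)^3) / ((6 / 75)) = 635465 / 114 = 5574.25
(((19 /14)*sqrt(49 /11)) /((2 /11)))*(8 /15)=38*sqrt(11) /15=8.40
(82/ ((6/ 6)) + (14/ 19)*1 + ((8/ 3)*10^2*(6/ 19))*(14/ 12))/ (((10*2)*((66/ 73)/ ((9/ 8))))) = 188267/ 16720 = 11.26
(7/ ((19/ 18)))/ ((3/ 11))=24.32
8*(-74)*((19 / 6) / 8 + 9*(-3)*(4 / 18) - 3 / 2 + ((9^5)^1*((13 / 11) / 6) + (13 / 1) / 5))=-1135662793 / 165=-6882804.81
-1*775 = -775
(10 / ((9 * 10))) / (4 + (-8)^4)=1 / 36900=0.00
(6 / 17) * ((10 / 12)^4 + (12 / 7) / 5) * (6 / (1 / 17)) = 37427 / 1260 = 29.70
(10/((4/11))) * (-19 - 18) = -2035/2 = -1017.50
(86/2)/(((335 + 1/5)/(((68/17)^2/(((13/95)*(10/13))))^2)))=1241840/419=2963.82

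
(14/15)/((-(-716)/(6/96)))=7/85920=0.00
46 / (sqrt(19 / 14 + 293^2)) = 46 * sqrt(1869630) / 400635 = 0.16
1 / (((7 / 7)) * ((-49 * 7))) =-1 / 343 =-0.00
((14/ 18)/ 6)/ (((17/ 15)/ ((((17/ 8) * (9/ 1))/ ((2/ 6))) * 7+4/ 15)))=337589/ 7344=45.97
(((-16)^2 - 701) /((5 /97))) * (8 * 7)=-483448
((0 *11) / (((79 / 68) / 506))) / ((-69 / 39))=0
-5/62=-0.08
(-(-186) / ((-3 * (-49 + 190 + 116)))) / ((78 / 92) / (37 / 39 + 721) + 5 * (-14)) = 80300912 / 23299825343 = 0.00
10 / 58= 0.17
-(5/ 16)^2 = -25/ 256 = -0.10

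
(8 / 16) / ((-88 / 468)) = -117 / 44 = -2.66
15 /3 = 5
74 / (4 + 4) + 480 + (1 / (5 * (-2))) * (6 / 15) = 48921 / 100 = 489.21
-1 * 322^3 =-33386248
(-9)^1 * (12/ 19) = -108/ 19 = -5.68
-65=-65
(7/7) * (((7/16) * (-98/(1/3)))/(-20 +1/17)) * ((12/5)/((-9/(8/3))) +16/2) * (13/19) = 3107923/96615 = 32.17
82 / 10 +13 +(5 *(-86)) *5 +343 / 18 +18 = -188257 / 90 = -2091.74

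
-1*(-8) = 8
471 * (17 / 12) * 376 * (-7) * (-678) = 1190704956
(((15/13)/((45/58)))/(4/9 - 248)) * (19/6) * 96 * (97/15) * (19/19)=-427576/36205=-11.81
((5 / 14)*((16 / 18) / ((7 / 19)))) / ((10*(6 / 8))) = 152 / 1323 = 0.11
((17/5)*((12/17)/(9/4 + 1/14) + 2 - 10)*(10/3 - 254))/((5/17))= 108715136/4875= 22300.54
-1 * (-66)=66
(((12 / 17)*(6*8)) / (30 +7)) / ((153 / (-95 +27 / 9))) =-5888 / 10693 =-0.55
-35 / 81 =-0.43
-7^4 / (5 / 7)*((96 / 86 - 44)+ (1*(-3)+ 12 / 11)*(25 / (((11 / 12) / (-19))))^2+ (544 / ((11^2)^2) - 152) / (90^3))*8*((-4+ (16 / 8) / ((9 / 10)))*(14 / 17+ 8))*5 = -126541851305402943823616 / 117032613885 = -1081252884172.50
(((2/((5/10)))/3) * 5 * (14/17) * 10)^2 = 3014.23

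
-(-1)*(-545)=-545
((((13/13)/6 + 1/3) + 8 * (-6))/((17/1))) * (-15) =1425/34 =41.91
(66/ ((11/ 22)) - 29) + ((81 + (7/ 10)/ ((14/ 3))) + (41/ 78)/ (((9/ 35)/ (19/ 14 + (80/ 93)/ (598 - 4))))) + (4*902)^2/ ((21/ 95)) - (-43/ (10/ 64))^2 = 99784807915952048/ 1696619925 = 58813884.27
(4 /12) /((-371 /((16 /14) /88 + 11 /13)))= -860 /1114113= -0.00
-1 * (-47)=47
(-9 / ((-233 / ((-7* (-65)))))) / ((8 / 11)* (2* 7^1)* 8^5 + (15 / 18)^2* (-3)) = 540540 / 10261300661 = 0.00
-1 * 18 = -18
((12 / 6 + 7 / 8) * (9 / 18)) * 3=69 / 16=4.31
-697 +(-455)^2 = 206328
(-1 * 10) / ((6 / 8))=-40 / 3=-13.33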